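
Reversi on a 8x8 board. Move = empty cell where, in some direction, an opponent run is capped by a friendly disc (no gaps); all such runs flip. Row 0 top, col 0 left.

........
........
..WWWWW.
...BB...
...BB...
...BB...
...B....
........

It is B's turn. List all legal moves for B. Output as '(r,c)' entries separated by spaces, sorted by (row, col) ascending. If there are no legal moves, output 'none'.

Answer: (1,1) (1,2) (1,3) (1,4) (1,5) (1,6)

Derivation:
(1,1): flips 1 -> legal
(1,2): flips 1 -> legal
(1,3): flips 1 -> legal
(1,4): flips 1 -> legal
(1,5): flips 1 -> legal
(1,6): flips 1 -> legal
(1,7): no bracket -> illegal
(2,1): no bracket -> illegal
(2,7): no bracket -> illegal
(3,1): no bracket -> illegal
(3,2): no bracket -> illegal
(3,5): no bracket -> illegal
(3,6): no bracket -> illegal
(3,7): no bracket -> illegal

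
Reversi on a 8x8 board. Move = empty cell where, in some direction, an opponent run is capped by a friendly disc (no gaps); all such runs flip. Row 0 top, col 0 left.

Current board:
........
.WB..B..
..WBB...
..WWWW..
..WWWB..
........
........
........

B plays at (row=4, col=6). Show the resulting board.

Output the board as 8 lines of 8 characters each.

Place B at (4,6); scan 8 dirs for brackets.
Dir NW: opp run (3,5) capped by B -> flip
Dir N: first cell '.' (not opp) -> no flip
Dir NE: first cell '.' (not opp) -> no flip
Dir W: first cell 'B' (not opp) -> no flip
Dir E: first cell '.' (not opp) -> no flip
Dir SW: first cell '.' (not opp) -> no flip
Dir S: first cell '.' (not opp) -> no flip
Dir SE: first cell '.' (not opp) -> no flip
All flips: (3,5)

Answer: ........
.WB..B..
..WBB...
..WWWB..
..WWWBB.
........
........
........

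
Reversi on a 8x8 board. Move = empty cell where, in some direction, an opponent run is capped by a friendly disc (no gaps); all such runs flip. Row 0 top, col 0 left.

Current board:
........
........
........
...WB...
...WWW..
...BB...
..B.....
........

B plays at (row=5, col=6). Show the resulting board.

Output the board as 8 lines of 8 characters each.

Answer: ........
........
........
...WB...
...WWB..
...BB.B.
..B.....
........

Derivation:
Place B at (5,6); scan 8 dirs for brackets.
Dir NW: opp run (4,5) capped by B -> flip
Dir N: first cell '.' (not opp) -> no flip
Dir NE: first cell '.' (not opp) -> no flip
Dir W: first cell '.' (not opp) -> no flip
Dir E: first cell '.' (not opp) -> no flip
Dir SW: first cell '.' (not opp) -> no flip
Dir S: first cell '.' (not opp) -> no flip
Dir SE: first cell '.' (not opp) -> no flip
All flips: (4,5)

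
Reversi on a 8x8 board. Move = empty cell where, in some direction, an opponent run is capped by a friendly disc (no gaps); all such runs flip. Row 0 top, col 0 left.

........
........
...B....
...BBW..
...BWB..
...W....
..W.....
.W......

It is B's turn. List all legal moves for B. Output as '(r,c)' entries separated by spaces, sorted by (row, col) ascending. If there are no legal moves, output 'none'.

Answer: (2,5) (3,6) (5,4) (5,5) (6,3)

Derivation:
(2,4): no bracket -> illegal
(2,5): flips 1 -> legal
(2,6): no bracket -> illegal
(3,6): flips 1 -> legal
(4,2): no bracket -> illegal
(4,6): no bracket -> illegal
(5,1): no bracket -> illegal
(5,2): no bracket -> illegal
(5,4): flips 1 -> legal
(5,5): flips 1 -> legal
(6,0): no bracket -> illegal
(6,1): no bracket -> illegal
(6,3): flips 1 -> legal
(6,4): no bracket -> illegal
(7,0): no bracket -> illegal
(7,2): no bracket -> illegal
(7,3): no bracket -> illegal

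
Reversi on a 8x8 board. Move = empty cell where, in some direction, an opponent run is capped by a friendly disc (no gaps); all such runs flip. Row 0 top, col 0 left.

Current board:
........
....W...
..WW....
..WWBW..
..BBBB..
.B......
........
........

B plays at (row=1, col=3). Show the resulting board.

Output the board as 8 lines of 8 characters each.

Answer: ........
...BW...
..WB....
..WBBW..
..BBBB..
.B......
........
........

Derivation:
Place B at (1,3); scan 8 dirs for brackets.
Dir NW: first cell '.' (not opp) -> no flip
Dir N: first cell '.' (not opp) -> no flip
Dir NE: first cell '.' (not opp) -> no flip
Dir W: first cell '.' (not opp) -> no flip
Dir E: opp run (1,4), next='.' -> no flip
Dir SW: opp run (2,2), next='.' -> no flip
Dir S: opp run (2,3) (3,3) capped by B -> flip
Dir SE: first cell '.' (not opp) -> no flip
All flips: (2,3) (3,3)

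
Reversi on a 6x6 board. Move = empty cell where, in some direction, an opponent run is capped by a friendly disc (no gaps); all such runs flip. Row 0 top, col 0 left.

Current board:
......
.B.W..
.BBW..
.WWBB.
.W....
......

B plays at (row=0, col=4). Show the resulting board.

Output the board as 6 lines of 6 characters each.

Place B at (0,4); scan 8 dirs for brackets.
Dir NW: edge -> no flip
Dir N: edge -> no flip
Dir NE: edge -> no flip
Dir W: first cell '.' (not opp) -> no flip
Dir E: first cell '.' (not opp) -> no flip
Dir SW: opp run (1,3) capped by B -> flip
Dir S: first cell '.' (not opp) -> no flip
Dir SE: first cell '.' (not opp) -> no flip
All flips: (1,3)

Answer: ....B.
.B.B..
.BBW..
.WWBB.
.W....
......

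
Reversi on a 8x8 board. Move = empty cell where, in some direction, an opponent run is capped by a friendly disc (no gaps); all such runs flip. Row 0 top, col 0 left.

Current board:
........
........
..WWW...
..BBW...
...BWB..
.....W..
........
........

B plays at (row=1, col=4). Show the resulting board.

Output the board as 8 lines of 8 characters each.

Answer: ........
....B...
..WBW...
..BBW...
...BWB..
.....W..
........
........

Derivation:
Place B at (1,4); scan 8 dirs for brackets.
Dir NW: first cell '.' (not opp) -> no flip
Dir N: first cell '.' (not opp) -> no flip
Dir NE: first cell '.' (not opp) -> no flip
Dir W: first cell '.' (not opp) -> no flip
Dir E: first cell '.' (not opp) -> no flip
Dir SW: opp run (2,3) capped by B -> flip
Dir S: opp run (2,4) (3,4) (4,4), next='.' -> no flip
Dir SE: first cell '.' (not opp) -> no flip
All flips: (2,3)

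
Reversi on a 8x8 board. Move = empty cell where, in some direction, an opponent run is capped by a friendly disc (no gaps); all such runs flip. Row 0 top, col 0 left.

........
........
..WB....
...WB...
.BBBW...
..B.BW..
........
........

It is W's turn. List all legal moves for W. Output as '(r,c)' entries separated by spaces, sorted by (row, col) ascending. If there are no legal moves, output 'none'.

Answer: (1,3) (2,4) (3,5) (4,0) (5,1) (5,3) (6,4)

Derivation:
(1,2): no bracket -> illegal
(1,3): flips 1 -> legal
(1,4): no bracket -> illegal
(2,4): flips 2 -> legal
(2,5): no bracket -> illegal
(3,0): no bracket -> illegal
(3,1): no bracket -> illegal
(3,2): no bracket -> illegal
(3,5): flips 1 -> legal
(4,0): flips 3 -> legal
(4,5): no bracket -> illegal
(5,0): no bracket -> illegal
(5,1): flips 1 -> legal
(5,3): flips 2 -> legal
(6,1): no bracket -> illegal
(6,2): no bracket -> illegal
(6,3): no bracket -> illegal
(6,4): flips 1 -> legal
(6,5): no bracket -> illegal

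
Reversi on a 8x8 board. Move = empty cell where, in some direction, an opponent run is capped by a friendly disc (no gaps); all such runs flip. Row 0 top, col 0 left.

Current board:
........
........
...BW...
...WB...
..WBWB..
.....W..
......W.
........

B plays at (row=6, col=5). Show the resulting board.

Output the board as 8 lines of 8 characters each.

Place B at (6,5); scan 8 dirs for brackets.
Dir NW: first cell '.' (not opp) -> no flip
Dir N: opp run (5,5) capped by B -> flip
Dir NE: first cell '.' (not opp) -> no flip
Dir W: first cell '.' (not opp) -> no flip
Dir E: opp run (6,6), next='.' -> no flip
Dir SW: first cell '.' (not opp) -> no flip
Dir S: first cell '.' (not opp) -> no flip
Dir SE: first cell '.' (not opp) -> no flip
All flips: (5,5)

Answer: ........
........
...BW...
...WB...
..WBWB..
.....B..
.....BW.
........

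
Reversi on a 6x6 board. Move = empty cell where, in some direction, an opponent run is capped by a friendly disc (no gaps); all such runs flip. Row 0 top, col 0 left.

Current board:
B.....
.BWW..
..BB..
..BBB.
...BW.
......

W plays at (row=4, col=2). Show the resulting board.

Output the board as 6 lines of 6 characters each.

Answer: B.....
.BWW..
..WB..
..WBB.
..WWW.
......

Derivation:
Place W at (4,2); scan 8 dirs for brackets.
Dir NW: first cell '.' (not opp) -> no flip
Dir N: opp run (3,2) (2,2) capped by W -> flip
Dir NE: opp run (3,3), next='.' -> no flip
Dir W: first cell '.' (not opp) -> no flip
Dir E: opp run (4,3) capped by W -> flip
Dir SW: first cell '.' (not opp) -> no flip
Dir S: first cell '.' (not opp) -> no flip
Dir SE: first cell '.' (not opp) -> no flip
All flips: (2,2) (3,2) (4,3)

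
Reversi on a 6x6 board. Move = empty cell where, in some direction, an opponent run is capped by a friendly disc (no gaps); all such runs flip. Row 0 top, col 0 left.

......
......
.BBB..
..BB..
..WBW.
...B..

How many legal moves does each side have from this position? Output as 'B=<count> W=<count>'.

Answer: B=7 W=3

Derivation:
-- B to move --
(3,1): flips 1 -> legal
(3,4): no bracket -> illegal
(3,5): flips 1 -> legal
(4,1): flips 1 -> legal
(4,5): flips 1 -> legal
(5,1): flips 1 -> legal
(5,2): flips 1 -> legal
(5,4): no bracket -> illegal
(5,5): flips 1 -> legal
B mobility = 7
-- W to move --
(1,0): no bracket -> illegal
(1,1): flips 2 -> legal
(1,2): flips 2 -> legal
(1,3): no bracket -> illegal
(1,4): no bracket -> illegal
(2,0): no bracket -> illegal
(2,4): flips 1 -> legal
(3,0): no bracket -> illegal
(3,1): no bracket -> illegal
(3,4): no bracket -> illegal
(4,1): no bracket -> illegal
(5,2): no bracket -> illegal
(5,4): no bracket -> illegal
W mobility = 3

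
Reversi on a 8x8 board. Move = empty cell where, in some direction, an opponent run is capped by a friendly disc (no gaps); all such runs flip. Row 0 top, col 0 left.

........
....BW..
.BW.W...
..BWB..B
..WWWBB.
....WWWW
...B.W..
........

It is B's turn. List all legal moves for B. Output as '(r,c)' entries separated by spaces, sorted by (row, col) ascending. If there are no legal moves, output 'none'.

(0,4): no bracket -> illegal
(0,5): no bracket -> illegal
(0,6): no bracket -> illegal
(1,1): no bracket -> illegal
(1,2): flips 1 -> legal
(1,3): no bracket -> illegal
(1,6): flips 1 -> legal
(2,3): flips 1 -> legal
(2,5): no bracket -> illegal
(2,6): no bracket -> illegal
(3,1): no bracket -> illegal
(3,5): no bracket -> illegal
(4,1): flips 3 -> legal
(4,7): no bracket -> illegal
(5,1): no bracket -> illegal
(5,2): flips 2 -> legal
(5,3): no bracket -> illegal
(6,4): flips 3 -> legal
(6,6): flips 1 -> legal
(6,7): flips 1 -> legal
(7,4): no bracket -> illegal
(7,5): flips 2 -> legal
(7,6): flips 3 -> legal

Answer: (1,2) (1,6) (2,3) (4,1) (5,2) (6,4) (6,6) (6,7) (7,5) (7,6)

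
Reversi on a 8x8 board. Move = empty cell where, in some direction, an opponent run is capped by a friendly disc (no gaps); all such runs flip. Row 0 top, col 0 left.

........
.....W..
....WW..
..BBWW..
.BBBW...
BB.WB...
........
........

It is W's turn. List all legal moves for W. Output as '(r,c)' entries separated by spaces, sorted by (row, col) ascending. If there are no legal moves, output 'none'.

Answer: (2,2) (2,3) (3,1) (4,0) (5,2) (5,5) (6,0) (6,4)

Derivation:
(2,1): no bracket -> illegal
(2,2): flips 1 -> legal
(2,3): flips 2 -> legal
(3,0): no bracket -> illegal
(3,1): flips 3 -> legal
(4,0): flips 3 -> legal
(4,5): no bracket -> illegal
(5,2): flips 1 -> legal
(5,5): flips 1 -> legal
(6,0): flips 3 -> legal
(6,1): no bracket -> illegal
(6,2): no bracket -> illegal
(6,3): no bracket -> illegal
(6,4): flips 1 -> legal
(6,5): no bracket -> illegal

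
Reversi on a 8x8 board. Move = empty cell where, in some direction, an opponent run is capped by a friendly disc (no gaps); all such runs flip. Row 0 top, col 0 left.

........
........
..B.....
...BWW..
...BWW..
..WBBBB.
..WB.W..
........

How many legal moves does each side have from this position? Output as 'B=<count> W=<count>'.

Answer: B=13 W=10

Derivation:
-- B to move --
(2,3): flips 2 -> legal
(2,4): flips 2 -> legal
(2,5): flips 3 -> legal
(2,6): flips 2 -> legal
(3,6): flips 3 -> legal
(4,1): flips 1 -> legal
(4,2): no bracket -> illegal
(4,6): flips 2 -> legal
(5,1): flips 1 -> legal
(6,1): flips 2 -> legal
(6,4): no bracket -> illegal
(6,6): no bracket -> illegal
(7,1): flips 1 -> legal
(7,2): no bracket -> illegal
(7,3): no bracket -> illegal
(7,4): flips 1 -> legal
(7,5): flips 1 -> legal
(7,6): flips 1 -> legal
B mobility = 13
-- W to move --
(1,1): flips 2 -> legal
(1,2): no bracket -> illegal
(1,3): no bracket -> illegal
(2,1): no bracket -> illegal
(2,3): no bracket -> illegal
(2,4): no bracket -> illegal
(3,1): no bracket -> illegal
(3,2): flips 3 -> legal
(4,2): flips 1 -> legal
(4,6): no bracket -> illegal
(4,7): flips 1 -> legal
(5,7): flips 4 -> legal
(6,4): flips 2 -> legal
(6,6): flips 1 -> legal
(6,7): flips 1 -> legal
(7,2): flips 2 -> legal
(7,3): no bracket -> illegal
(7,4): flips 1 -> legal
W mobility = 10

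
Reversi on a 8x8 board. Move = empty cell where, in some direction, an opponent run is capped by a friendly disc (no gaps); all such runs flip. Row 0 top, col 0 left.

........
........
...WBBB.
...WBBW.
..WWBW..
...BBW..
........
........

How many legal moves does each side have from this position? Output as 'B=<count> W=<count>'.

-- B to move --
(1,2): flips 1 -> legal
(1,3): flips 3 -> legal
(1,4): no bracket -> illegal
(2,2): flips 2 -> legal
(2,7): flips 2 -> legal
(3,1): flips 1 -> legal
(3,2): flips 2 -> legal
(3,7): flips 1 -> legal
(4,1): flips 2 -> legal
(4,6): flips 2 -> legal
(4,7): flips 1 -> legal
(5,1): flips 2 -> legal
(5,2): flips 1 -> legal
(5,6): flips 2 -> legal
(6,4): no bracket -> illegal
(6,5): flips 2 -> legal
(6,6): flips 1 -> legal
B mobility = 15
-- W to move --
(1,3): no bracket -> illegal
(1,4): flips 1 -> legal
(1,5): flips 3 -> legal
(1,6): flips 3 -> legal
(1,7): no bracket -> illegal
(2,7): flips 3 -> legal
(3,7): no bracket -> illegal
(4,6): no bracket -> illegal
(5,2): flips 2 -> legal
(6,2): no bracket -> illegal
(6,3): flips 2 -> legal
(6,4): flips 1 -> legal
(6,5): flips 1 -> legal
W mobility = 8

Answer: B=15 W=8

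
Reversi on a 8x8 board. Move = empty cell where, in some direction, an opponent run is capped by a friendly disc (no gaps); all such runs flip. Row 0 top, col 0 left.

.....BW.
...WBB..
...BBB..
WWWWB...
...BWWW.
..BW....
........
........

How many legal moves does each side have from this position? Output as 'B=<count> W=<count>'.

-- B to move --
(0,2): flips 1 -> legal
(0,3): flips 1 -> legal
(0,4): no bracket -> illegal
(0,7): flips 1 -> legal
(1,2): flips 1 -> legal
(1,6): no bracket -> illegal
(1,7): no bracket -> illegal
(2,0): no bracket -> illegal
(2,1): flips 1 -> legal
(2,2): no bracket -> illegal
(3,5): no bracket -> illegal
(3,6): no bracket -> illegal
(3,7): no bracket -> illegal
(4,0): no bracket -> illegal
(4,1): flips 1 -> legal
(4,2): flips 1 -> legal
(4,7): flips 3 -> legal
(5,4): flips 2 -> legal
(5,5): no bracket -> illegal
(5,6): flips 1 -> legal
(5,7): no bracket -> illegal
(6,2): no bracket -> illegal
(6,3): flips 1 -> legal
(6,4): no bracket -> illegal
B mobility = 11
-- W to move --
(0,3): no bracket -> illegal
(0,4): flips 4 -> legal
(1,2): flips 2 -> legal
(1,6): flips 2 -> legal
(2,2): no bracket -> illegal
(2,6): no bracket -> illegal
(3,5): flips 2 -> legal
(3,6): no bracket -> illegal
(4,1): no bracket -> illegal
(4,2): flips 1 -> legal
(5,1): flips 1 -> legal
(5,4): flips 1 -> legal
(6,1): no bracket -> illegal
(6,2): no bracket -> illegal
(6,3): no bracket -> illegal
W mobility = 7

Answer: B=11 W=7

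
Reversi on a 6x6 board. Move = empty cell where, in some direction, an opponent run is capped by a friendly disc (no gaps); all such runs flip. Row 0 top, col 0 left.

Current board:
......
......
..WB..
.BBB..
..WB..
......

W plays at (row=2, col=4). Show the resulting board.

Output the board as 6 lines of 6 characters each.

Answer: ......
......
..WWW.
.BBW..
..WB..
......

Derivation:
Place W at (2,4); scan 8 dirs for brackets.
Dir NW: first cell '.' (not opp) -> no flip
Dir N: first cell '.' (not opp) -> no flip
Dir NE: first cell '.' (not opp) -> no flip
Dir W: opp run (2,3) capped by W -> flip
Dir E: first cell '.' (not opp) -> no flip
Dir SW: opp run (3,3) capped by W -> flip
Dir S: first cell '.' (not opp) -> no flip
Dir SE: first cell '.' (not opp) -> no flip
All flips: (2,3) (3,3)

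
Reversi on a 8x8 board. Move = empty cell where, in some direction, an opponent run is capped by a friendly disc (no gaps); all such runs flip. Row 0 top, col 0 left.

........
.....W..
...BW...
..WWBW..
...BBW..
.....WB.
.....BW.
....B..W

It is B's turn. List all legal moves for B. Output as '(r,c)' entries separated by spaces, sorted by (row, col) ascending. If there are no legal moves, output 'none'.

(0,4): no bracket -> illegal
(0,5): no bracket -> illegal
(0,6): no bracket -> illegal
(1,3): no bracket -> illegal
(1,4): flips 1 -> legal
(1,6): no bracket -> illegal
(2,1): flips 1 -> legal
(2,2): flips 1 -> legal
(2,5): flips 4 -> legal
(2,6): flips 1 -> legal
(3,1): flips 2 -> legal
(3,6): flips 1 -> legal
(4,1): flips 1 -> legal
(4,2): no bracket -> illegal
(4,6): flips 1 -> legal
(5,4): flips 1 -> legal
(5,7): no bracket -> illegal
(6,4): no bracket -> illegal
(6,7): flips 1 -> legal
(7,5): no bracket -> illegal
(7,6): flips 1 -> legal

Answer: (1,4) (2,1) (2,2) (2,5) (2,6) (3,1) (3,6) (4,1) (4,6) (5,4) (6,7) (7,6)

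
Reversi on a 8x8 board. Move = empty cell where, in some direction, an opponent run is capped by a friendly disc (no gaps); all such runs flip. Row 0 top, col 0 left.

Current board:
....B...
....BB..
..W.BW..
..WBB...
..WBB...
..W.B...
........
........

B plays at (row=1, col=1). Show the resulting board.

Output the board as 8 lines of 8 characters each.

Answer: ....B...
.B..BB..
..B.BW..
..WBB...
..WBB...
..W.B...
........
........

Derivation:
Place B at (1,1); scan 8 dirs for brackets.
Dir NW: first cell '.' (not opp) -> no flip
Dir N: first cell '.' (not opp) -> no flip
Dir NE: first cell '.' (not opp) -> no flip
Dir W: first cell '.' (not opp) -> no flip
Dir E: first cell '.' (not opp) -> no flip
Dir SW: first cell '.' (not opp) -> no flip
Dir S: first cell '.' (not opp) -> no flip
Dir SE: opp run (2,2) capped by B -> flip
All flips: (2,2)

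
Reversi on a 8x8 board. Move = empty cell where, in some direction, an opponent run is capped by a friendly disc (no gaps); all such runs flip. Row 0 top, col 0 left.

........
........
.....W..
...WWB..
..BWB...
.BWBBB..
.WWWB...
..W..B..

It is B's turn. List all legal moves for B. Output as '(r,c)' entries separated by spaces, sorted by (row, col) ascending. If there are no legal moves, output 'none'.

Answer: (1,5) (2,2) (2,3) (2,4) (3,2) (6,0) (7,1) (7,3)

Derivation:
(1,4): no bracket -> illegal
(1,5): flips 1 -> legal
(1,6): no bracket -> illegal
(2,2): flips 1 -> legal
(2,3): flips 2 -> legal
(2,4): flips 2 -> legal
(2,6): no bracket -> illegal
(3,2): flips 3 -> legal
(3,6): no bracket -> illegal
(4,1): no bracket -> illegal
(4,5): no bracket -> illegal
(5,0): no bracket -> illegal
(6,0): flips 3 -> legal
(7,0): no bracket -> illegal
(7,1): flips 2 -> legal
(7,3): flips 2 -> legal
(7,4): no bracket -> illegal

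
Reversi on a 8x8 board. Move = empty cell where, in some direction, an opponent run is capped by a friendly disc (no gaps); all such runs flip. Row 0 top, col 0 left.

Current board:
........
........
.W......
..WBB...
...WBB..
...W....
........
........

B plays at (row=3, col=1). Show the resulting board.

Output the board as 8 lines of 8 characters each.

Answer: ........
........
.W......
.BBBB...
...WBB..
...W....
........
........

Derivation:
Place B at (3,1); scan 8 dirs for brackets.
Dir NW: first cell '.' (not opp) -> no flip
Dir N: opp run (2,1), next='.' -> no flip
Dir NE: first cell '.' (not opp) -> no flip
Dir W: first cell '.' (not opp) -> no flip
Dir E: opp run (3,2) capped by B -> flip
Dir SW: first cell '.' (not opp) -> no flip
Dir S: first cell '.' (not opp) -> no flip
Dir SE: first cell '.' (not opp) -> no flip
All flips: (3,2)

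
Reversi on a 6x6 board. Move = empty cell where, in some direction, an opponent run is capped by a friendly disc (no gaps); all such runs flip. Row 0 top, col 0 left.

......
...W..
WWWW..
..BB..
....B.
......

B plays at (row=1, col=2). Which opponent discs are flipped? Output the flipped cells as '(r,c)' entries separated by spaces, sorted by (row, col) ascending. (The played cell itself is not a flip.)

Dir NW: first cell '.' (not opp) -> no flip
Dir N: first cell '.' (not opp) -> no flip
Dir NE: first cell '.' (not opp) -> no flip
Dir W: first cell '.' (not opp) -> no flip
Dir E: opp run (1,3), next='.' -> no flip
Dir SW: opp run (2,1), next='.' -> no flip
Dir S: opp run (2,2) capped by B -> flip
Dir SE: opp run (2,3), next='.' -> no flip

Answer: (2,2)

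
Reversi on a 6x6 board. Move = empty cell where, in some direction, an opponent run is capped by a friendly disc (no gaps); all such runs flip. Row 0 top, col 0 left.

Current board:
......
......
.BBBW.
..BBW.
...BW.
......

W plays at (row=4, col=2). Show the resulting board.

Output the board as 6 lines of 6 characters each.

Answer: ......
......
.BBBW.
..BWW.
..WWW.
......

Derivation:
Place W at (4,2); scan 8 dirs for brackets.
Dir NW: first cell '.' (not opp) -> no flip
Dir N: opp run (3,2) (2,2), next='.' -> no flip
Dir NE: opp run (3,3) capped by W -> flip
Dir W: first cell '.' (not opp) -> no flip
Dir E: opp run (4,3) capped by W -> flip
Dir SW: first cell '.' (not opp) -> no flip
Dir S: first cell '.' (not opp) -> no flip
Dir SE: first cell '.' (not opp) -> no flip
All flips: (3,3) (4,3)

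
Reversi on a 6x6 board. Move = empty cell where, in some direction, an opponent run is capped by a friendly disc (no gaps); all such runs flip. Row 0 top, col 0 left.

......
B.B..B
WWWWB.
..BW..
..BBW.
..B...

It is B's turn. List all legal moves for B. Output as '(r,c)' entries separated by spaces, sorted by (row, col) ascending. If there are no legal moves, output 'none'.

Answer: (1,3) (1,4) (3,0) (3,4) (4,5)

Derivation:
(1,1): no bracket -> illegal
(1,3): flips 2 -> legal
(1,4): flips 1 -> legal
(3,0): flips 2 -> legal
(3,1): no bracket -> illegal
(3,4): flips 2 -> legal
(3,5): no bracket -> illegal
(4,5): flips 1 -> legal
(5,3): no bracket -> illegal
(5,4): no bracket -> illegal
(5,5): no bracket -> illegal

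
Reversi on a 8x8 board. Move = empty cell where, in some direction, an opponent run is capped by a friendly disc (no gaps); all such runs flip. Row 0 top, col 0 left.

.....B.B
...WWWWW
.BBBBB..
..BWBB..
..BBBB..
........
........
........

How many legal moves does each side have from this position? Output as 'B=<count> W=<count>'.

-- B to move --
(0,2): flips 1 -> legal
(0,3): flips 2 -> legal
(0,4): flips 2 -> legal
(0,6): flips 1 -> legal
(1,2): no bracket -> illegal
(2,6): no bracket -> illegal
(2,7): flips 2 -> legal
B mobility = 5
-- W to move --
(0,4): no bracket -> illegal
(0,6): no bracket -> illegal
(1,0): no bracket -> illegal
(1,1): flips 1 -> legal
(1,2): no bracket -> illegal
(2,0): no bracket -> illegal
(2,6): no bracket -> illegal
(3,0): no bracket -> illegal
(3,1): flips 2 -> legal
(3,6): flips 3 -> legal
(4,1): flips 2 -> legal
(4,6): flips 2 -> legal
(5,1): flips 1 -> legal
(5,2): flips 3 -> legal
(5,3): flips 1 -> legal
(5,4): flips 3 -> legal
(5,5): flips 4 -> legal
(5,6): no bracket -> illegal
W mobility = 10

Answer: B=5 W=10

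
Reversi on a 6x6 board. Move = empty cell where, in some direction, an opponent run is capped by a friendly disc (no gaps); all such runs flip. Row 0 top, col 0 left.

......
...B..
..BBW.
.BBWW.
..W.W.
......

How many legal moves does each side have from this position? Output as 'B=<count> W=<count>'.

Answer: B=7 W=7

Derivation:
-- B to move --
(1,4): no bracket -> illegal
(1,5): no bracket -> illegal
(2,5): flips 1 -> legal
(3,5): flips 3 -> legal
(4,1): no bracket -> illegal
(4,3): flips 1 -> legal
(4,5): flips 1 -> legal
(5,1): no bracket -> illegal
(5,2): flips 1 -> legal
(5,3): flips 1 -> legal
(5,4): no bracket -> illegal
(5,5): flips 2 -> legal
B mobility = 7
-- W to move --
(0,2): flips 1 -> legal
(0,3): flips 2 -> legal
(0,4): no bracket -> illegal
(1,1): flips 1 -> legal
(1,2): flips 3 -> legal
(1,4): no bracket -> illegal
(2,0): flips 1 -> legal
(2,1): flips 2 -> legal
(3,0): flips 2 -> legal
(4,0): no bracket -> illegal
(4,1): no bracket -> illegal
(4,3): no bracket -> illegal
W mobility = 7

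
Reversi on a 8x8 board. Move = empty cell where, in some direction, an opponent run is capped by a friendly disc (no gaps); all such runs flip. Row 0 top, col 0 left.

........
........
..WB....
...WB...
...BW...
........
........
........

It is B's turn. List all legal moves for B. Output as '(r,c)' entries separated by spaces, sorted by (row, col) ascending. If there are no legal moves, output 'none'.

Answer: (2,1) (3,2) (4,5) (5,4)

Derivation:
(1,1): no bracket -> illegal
(1,2): no bracket -> illegal
(1,3): no bracket -> illegal
(2,1): flips 1 -> legal
(2,4): no bracket -> illegal
(3,1): no bracket -> illegal
(3,2): flips 1 -> legal
(3,5): no bracket -> illegal
(4,2): no bracket -> illegal
(4,5): flips 1 -> legal
(5,3): no bracket -> illegal
(5,4): flips 1 -> legal
(5,5): no bracket -> illegal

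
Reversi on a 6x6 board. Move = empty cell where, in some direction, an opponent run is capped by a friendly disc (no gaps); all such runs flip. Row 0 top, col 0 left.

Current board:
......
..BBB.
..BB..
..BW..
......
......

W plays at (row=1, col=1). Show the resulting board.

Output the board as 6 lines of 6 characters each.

Answer: ......
.WBBB.
..WB..
..BW..
......
......

Derivation:
Place W at (1,1); scan 8 dirs for brackets.
Dir NW: first cell '.' (not opp) -> no flip
Dir N: first cell '.' (not opp) -> no flip
Dir NE: first cell '.' (not opp) -> no flip
Dir W: first cell '.' (not opp) -> no flip
Dir E: opp run (1,2) (1,3) (1,4), next='.' -> no flip
Dir SW: first cell '.' (not opp) -> no flip
Dir S: first cell '.' (not opp) -> no flip
Dir SE: opp run (2,2) capped by W -> flip
All flips: (2,2)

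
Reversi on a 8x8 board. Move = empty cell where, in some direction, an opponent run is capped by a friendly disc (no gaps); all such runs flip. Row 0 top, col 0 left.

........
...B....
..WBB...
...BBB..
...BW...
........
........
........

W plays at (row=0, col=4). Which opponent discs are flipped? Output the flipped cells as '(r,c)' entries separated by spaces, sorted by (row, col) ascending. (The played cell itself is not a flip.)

Dir NW: edge -> no flip
Dir N: edge -> no flip
Dir NE: edge -> no flip
Dir W: first cell '.' (not opp) -> no flip
Dir E: first cell '.' (not opp) -> no flip
Dir SW: opp run (1,3) capped by W -> flip
Dir S: first cell '.' (not opp) -> no flip
Dir SE: first cell '.' (not opp) -> no flip

Answer: (1,3)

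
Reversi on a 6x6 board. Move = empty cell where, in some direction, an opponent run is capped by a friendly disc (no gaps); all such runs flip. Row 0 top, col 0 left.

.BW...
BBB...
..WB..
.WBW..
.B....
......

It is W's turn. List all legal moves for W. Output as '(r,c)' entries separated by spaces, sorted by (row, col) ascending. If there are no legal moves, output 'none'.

(0,0): flips 2 -> legal
(0,3): no bracket -> illegal
(1,3): flips 1 -> legal
(1,4): no bracket -> illegal
(2,0): flips 1 -> legal
(2,1): no bracket -> illegal
(2,4): flips 1 -> legal
(3,0): no bracket -> illegal
(3,4): no bracket -> illegal
(4,0): no bracket -> illegal
(4,2): flips 1 -> legal
(4,3): no bracket -> illegal
(5,0): no bracket -> illegal
(5,1): flips 1 -> legal
(5,2): no bracket -> illegal

Answer: (0,0) (1,3) (2,0) (2,4) (4,2) (5,1)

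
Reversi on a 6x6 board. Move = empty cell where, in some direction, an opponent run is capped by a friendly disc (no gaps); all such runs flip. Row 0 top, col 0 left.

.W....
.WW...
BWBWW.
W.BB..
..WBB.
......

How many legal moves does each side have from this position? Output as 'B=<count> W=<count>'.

-- B to move --
(0,0): flips 1 -> legal
(0,2): flips 2 -> legal
(0,3): no bracket -> illegal
(1,0): flips 1 -> legal
(1,3): flips 1 -> legal
(1,4): flips 1 -> legal
(1,5): flips 1 -> legal
(2,5): flips 2 -> legal
(3,1): no bracket -> illegal
(3,4): no bracket -> illegal
(3,5): no bracket -> illegal
(4,0): flips 1 -> legal
(4,1): flips 1 -> legal
(5,1): flips 1 -> legal
(5,2): flips 1 -> legal
(5,3): no bracket -> illegal
B mobility = 11
-- W to move --
(1,0): flips 1 -> legal
(1,3): no bracket -> illegal
(3,1): no bracket -> illegal
(3,4): no bracket -> illegal
(3,5): no bracket -> illegal
(4,1): flips 1 -> legal
(4,5): flips 2 -> legal
(5,2): no bracket -> illegal
(5,3): flips 2 -> legal
(5,4): flips 2 -> legal
(5,5): flips 3 -> legal
W mobility = 6

Answer: B=11 W=6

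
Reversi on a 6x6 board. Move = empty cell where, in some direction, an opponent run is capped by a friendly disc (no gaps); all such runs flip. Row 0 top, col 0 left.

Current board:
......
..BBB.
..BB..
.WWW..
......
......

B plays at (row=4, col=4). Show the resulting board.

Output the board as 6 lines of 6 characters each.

Place B at (4,4); scan 8 dirs for brackets.
Dir NW: opp run (3,3) capped by B -> flip
Dir N: first cell '.' (not opp) -> no flip
Dir NE: first cell '.' (not opp) -> no flip
Dir W: first cell '.' (not opp) -> no flip
Dir E: first cell '.' (not opp) -> no flip
Dir SW: first cell '.' (not opp) -> no flip
Dir S: first cell '.' (not opp) -> no flip
Dir SE: first cell '.' (not opp) -> no flip
All flips: (3,3)

Answer: ......
..BBB.
..BB..
.WWB..
....B.
......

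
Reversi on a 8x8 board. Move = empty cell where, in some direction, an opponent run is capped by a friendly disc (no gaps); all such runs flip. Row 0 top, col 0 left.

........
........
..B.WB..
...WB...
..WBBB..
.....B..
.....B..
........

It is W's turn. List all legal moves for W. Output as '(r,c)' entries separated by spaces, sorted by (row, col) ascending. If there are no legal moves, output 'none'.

Answer: (1,1) (2,6) (3,5) (4,6) (5,3) (5,4) (6,6)

Derivation:
(1,1): flips 1 -> legal
(1,2): no bracket -> illegal
(1,3): no bracket -> illegal
(1,4): no bracket -> illegal
(1,5): no bracket -> illegal
(1,6): no bracket -> illegal
(2,1): no bracket -> illegal
(2,3): no bracket -> illegal
(2,6): flips 1 -> legal
(3,1): no bracket -> illegal
(3,2): no bracket -> illegal
(3,5): flips 1 -> legal
(3,6): no bracket -> illegal
(4,6): flips 3 -> legal
(5,2): no bracket -> illegal
(5,3): flips 1 -> legal
(5,4): flips 2 -> legal
(5,6): no bracket -> illegal
(6,4): no bracket -> illegal
(6,6): flips 2 -> legal
(7,4): no bracket -> illegal
(7,5): no bracket -> illegal
(7,6): no bracket -> illegal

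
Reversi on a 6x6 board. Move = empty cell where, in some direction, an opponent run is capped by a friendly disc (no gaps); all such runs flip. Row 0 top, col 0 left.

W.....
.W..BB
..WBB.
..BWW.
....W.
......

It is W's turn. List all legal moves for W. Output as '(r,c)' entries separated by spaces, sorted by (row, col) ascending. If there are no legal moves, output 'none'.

(0,3): no bracket -> illegal
(0,4): flips 2 -> legal
(0,5): no bracket -> illegal
(1,2): flips 1 -> legal
(1,3): flips 1 -> legal
(2,1): no bracket -> illegal
(2,5): flips 2 -> legal
(3,1): flips 1 -> legal
(3,5): no bracket -> illegal
(4,1): no bracket -> illegal
(4,2): flips 1 -> legal
(4,3): no bracket -> illegal

Answer: (0,4) (1,2) (1,3) (2,5) (3,1) (4,2)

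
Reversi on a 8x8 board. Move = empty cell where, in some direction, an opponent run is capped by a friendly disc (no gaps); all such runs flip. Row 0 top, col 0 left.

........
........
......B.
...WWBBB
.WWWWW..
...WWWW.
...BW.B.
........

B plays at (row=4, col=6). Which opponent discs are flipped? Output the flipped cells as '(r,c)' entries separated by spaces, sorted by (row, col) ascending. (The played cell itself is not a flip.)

Answer: (5,6)

Derivation:
Dir NW: first cell 'B' (not opp) -> no flip
Dir N: first cell 'B' (not opp) -> no flip
Dir NE: first cell 'B' (not opp) -> no flip
Dir W: opp run (4,5) (4,4) (4,3) (4,2) (4,1), next='.' -> no flip
Dir E: first cell '.' (not opp) -> no flip
Dir SW: opp run (5,5) (6,4), next='.' -> no flip
Dir S: opp run (5,6) capped by B -> flip
Dir SE: first cell '.' (not opp) -> no flip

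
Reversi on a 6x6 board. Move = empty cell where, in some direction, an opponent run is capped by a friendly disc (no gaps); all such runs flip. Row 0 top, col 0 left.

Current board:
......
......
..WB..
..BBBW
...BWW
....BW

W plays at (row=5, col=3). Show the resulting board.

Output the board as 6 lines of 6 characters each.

Place W at (5,3); scan 8 dirs for brackets.
Dir NW: first cell '.' (not opp) -> no flip
Dir N: opp run (4,3) (3,3) (2,3), next='.' -> no flip
Dir NE: first cell 'W' (not opp) -> no flip
Dir W: first cell '.' (not opp) -> no flip
Dir E: opp run (5,4) capped by W -> flip
Dir SW: edge -> no flip
Dir S: edge -> no flip
Dir SE: edge -> no flip
All flips: (5,4)

Answer: ......
......
..WB..
..BBBW
...BWW
...WWW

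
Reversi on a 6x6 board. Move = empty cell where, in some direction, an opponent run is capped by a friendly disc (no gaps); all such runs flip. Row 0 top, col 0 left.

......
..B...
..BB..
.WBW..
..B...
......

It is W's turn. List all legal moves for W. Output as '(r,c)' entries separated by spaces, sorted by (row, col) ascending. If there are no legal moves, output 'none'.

Answer: (1,1) (1,3) (5,1) (5,3)

Derivation:
(0,1): no bracket -> illegal
(0,2): no bracket -> illegal
(0,3): no bracket -> illegal
(1,1): flips 1 -> legal
(1,3): flips 2 -> legal
(1,4): no bracket -> illegal
(2,1): no bracket -> illegal
(2,4): no bracket -> illegal
(3,4): no bracket -> illegal
(4,1): no bracket -> illegal
(4,3): no bracket -> illegal
(5,1): flips 1 -> legal
(5,2): no bracket -> illegal
(5,3): flips 1 -> legal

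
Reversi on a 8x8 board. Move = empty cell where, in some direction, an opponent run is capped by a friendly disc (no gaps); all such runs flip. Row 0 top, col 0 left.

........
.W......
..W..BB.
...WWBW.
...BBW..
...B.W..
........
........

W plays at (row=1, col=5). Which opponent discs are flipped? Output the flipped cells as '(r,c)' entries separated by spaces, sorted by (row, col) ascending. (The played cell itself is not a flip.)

Answer: (2,5) (3,5)

Derivation:
Dir NW: first cell '.' (not opp) -> no flip
Dir N: first cell '.' (not opp) -> no flip
Dir NE: first cell '.' (not opp) -> no flip
Dir W: first cell '.' (not opp) -> no flip
Dir E: first cell '.' (not opp) -> no flip
Dir SW: first cell '.' (not opp) -> no flip
Dir S: opp run (2,5) (3,5) capped by W -> flip
Dir SE: opp run (2,6), next='.' -> no flip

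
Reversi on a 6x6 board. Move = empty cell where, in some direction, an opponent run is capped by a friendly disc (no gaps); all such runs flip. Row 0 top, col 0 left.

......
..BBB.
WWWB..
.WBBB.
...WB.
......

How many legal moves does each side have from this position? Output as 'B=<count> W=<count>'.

Answer: B=8 W=9

Derivation:
-- B to move --
(1,0): flips 1 -> legal
(1,1): flips 1 -> legal
(3,0): flips 2 -> legal
(4,0): flips 2 -> legal
(4,1): no bracket -> illegal
(4,2): flips 1 -> legal
(5,2): flips 1 -> legal
(5,3): flips 1 -> legal
(5,4): flips 1 -> legal
B mobility = 8
-- W to move --
(0,1): no bracket -> illegal
(0,2): flips 1 -> legal
(0,3): flips 4 -> legal
(0,4): flips 1 -> legal
(0,5): no bracket -> illegal
(1,1): no bracket -> illegal
(1,5): no bracket -> illegal
(2,4): flips 1 -> legal
(2,5): flips 1 -> legal
(3,5): flips 3 -> legal
(4,1): no bracket -> illegal
(4,2): flips 1 -> legal
(4,5): flips 1 -> legal
(5,3): no bracket -> illegal
(5,4): no bracket -> illegal
(5,5): flips 2 -> legal
W mobility = 9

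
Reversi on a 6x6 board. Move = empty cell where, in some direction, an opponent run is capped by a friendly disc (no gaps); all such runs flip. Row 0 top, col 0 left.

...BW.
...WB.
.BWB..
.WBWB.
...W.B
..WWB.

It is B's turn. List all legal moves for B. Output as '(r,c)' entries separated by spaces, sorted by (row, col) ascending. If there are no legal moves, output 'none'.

Answer: (0,5) (1,2) (3,0) (4,1) (5,1)

Derivation:
(0,2): no bracket -> illegal
(0,5): flips 1 -> legal
(1,1): no bracket -> illegal
(1,2): flips 2 -> legal
(1,5): no bracket -> illegal
(2,0): no bracket -> illegal
(2,4): no bracket -> illegal
(3,0): flips 1 -> legal
(4,0): no bracket -> illegal
(4,1): flips 1 -> legal
(4,2): no bracket -> illegal
(4,4): no bracket -> illegal
(5,1): flips 2 -> legal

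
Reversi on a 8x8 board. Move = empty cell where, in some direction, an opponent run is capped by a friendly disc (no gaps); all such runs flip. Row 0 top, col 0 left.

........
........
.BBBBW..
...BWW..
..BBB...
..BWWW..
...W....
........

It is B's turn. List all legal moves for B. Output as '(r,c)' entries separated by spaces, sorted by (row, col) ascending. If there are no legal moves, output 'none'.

Answer: (1,6) (2,6) (3,6) (4,5) (4,6) (5,6) (6,2) (6,4) (6,5) (6,6) (7,3) (7,4)

Derivation:
(1,4): no bracket -> illegal
(1,5): no bracket -> illegal
(1,6): flips 2 -> legal
(2,6): flips 2 -> legal
(3,6): flips 2 -> legal
(4,5): flips 1 -> legal
(4,6): flips 1 -> legal
(5,6): flips 3 -> legal
(6,2): flips 1 -> legal
(6,4): flips 2 -> legal
(6,5): flips 1 -> legal
(6,6): flips 1 -> legal
(7,2): no bracket -> illegal
(7,3): flips 2 -> legal
(7,4): flips 1 -> legal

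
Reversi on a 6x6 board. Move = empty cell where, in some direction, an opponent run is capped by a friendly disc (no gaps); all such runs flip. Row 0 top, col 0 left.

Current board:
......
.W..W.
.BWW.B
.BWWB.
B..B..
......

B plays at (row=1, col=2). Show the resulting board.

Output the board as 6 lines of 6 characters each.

Answer: ......
.WB.W.
.BWB.B
.BWWB.
B..B..
......

Derivation:
Place B at (1,2); scan 8 dirs for brackets.
Dir NW: first cell '.' (not opp) -> no flip
Dir N: first cell '.' (not opp) -> no flip
Dir NE: first cell '.' (not opp) -> no flip
Dir W: opp run (1,1), next='.' -> no flip
Dir E: first cell '.' (not opp) -> no flip
Dir SW: first cell 'B' (not opp) -> no flip
Dir S: opp run (2,2) (3,2), next='.' -> no flip
Dir SE: opp run (2,3) capped by B -> flip
All flips: (2,3)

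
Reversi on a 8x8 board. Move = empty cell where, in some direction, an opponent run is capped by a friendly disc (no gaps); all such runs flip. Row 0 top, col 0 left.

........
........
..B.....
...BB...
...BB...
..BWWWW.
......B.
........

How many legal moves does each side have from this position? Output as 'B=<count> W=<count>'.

Answer: B=6 W=8

Derivation:
-- B to move --
(4,2): no bracket -> illegal
(4,5): no bracket -> illegal
(4,6): flips 1 -> legal
(4,7): no bracket -> illegal
(5,7): flips 4 -> legal
(6,2): flips 1 -> legal
(6,3): flips 1 -> legal
(6,4): flips 1 -> legal
(6,5): flips 1 -> legal
(6,7): no bracket -> illegal
B mobility = 6
-- W to move --
(1,1): flips 3 -> legal
(1,2): no bracket -> illegal
(1,3): no bracket -> illegal
(2,1): no bracket -> illegal
(2,3): flips 2 -> legal
(2,4): flips 2 -> legal
(2,5): no bracket -> illegal
(3,1): no bracket -> illegal
(3,2): flips 1 -> legal
(3,5): flips 1 -> legal
(4,1): no bracket -> illegal
(4,2): no bracket -> illegal
(4,5): no bracket -> illegal
(5,1): flips 1 -> legal
(5,7): no bracket -> illegal
(6,1): no bracket -> illegal
(6,2): no bracket -> illegal
(6,3): no bracket -> illegal
(6,5): no bracket -> illegal
(6,7): no bracket -> illegal
(7,5): no bracket -> illegal
(7,6): flips 1 -> legal
(7,7): flips 1 -> legal
W mobility = 8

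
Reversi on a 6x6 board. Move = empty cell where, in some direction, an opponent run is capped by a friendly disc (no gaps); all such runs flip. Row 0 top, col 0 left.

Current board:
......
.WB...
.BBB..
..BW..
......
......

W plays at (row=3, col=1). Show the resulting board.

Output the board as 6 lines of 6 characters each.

Answer: ......
.WB...
.WBB..
.WWW..
......
......

Derivation:
Place W at (3,1); scan 8 dirs for brackets.
Dir NW: first cell '.' (not opp) -> no flip
Dir N: opp run (2,1) capped by W -> flip
Dir NE: opp run (2,2), next='.' -> no flip
Dir W: first cell '.' (not opp) -> no flip
Dir E: opp run (3,2) capped by W -> flip
Dir SW: first cell '.' (not opp) -> no flip
Dir S: first cell '.' (not opp) -> no flip
Dir SE: first cell '.' (not opp) -> no flip
All flips: (2,1) (3,2)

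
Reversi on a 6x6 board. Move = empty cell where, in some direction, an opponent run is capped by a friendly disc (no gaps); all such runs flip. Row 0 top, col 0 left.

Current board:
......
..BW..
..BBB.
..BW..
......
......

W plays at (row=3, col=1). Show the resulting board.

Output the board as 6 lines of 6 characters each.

Place W at (3,1); scan 8 dirs for brackets.
Dir NW: first cell '.' (not opp) -> no flip
Dir N: first cell '.' (not opp) -> no flip
Dir NE: opp run (2,2) capped by W -> flip
Dir W: first cell '.' (not opp) -> no flip
Dir E: opp run (3,2) capped by W -> flip
Dir SW: first cell '.' (not opp) -> no flip
Dir S: first cell '.' (not opp) -> no flip
Dir SE: first cell '.' (not opp) -> no flip
All flips: (2,2) (3,2)

Answer: ......
..BW..
..WBB.
.WWW..
......
......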